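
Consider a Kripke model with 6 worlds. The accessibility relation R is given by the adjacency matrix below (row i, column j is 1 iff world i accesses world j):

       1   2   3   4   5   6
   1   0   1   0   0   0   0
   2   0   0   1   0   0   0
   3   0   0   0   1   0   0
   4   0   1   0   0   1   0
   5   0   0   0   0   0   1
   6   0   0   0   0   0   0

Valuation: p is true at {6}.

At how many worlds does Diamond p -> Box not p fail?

1

1: Diamond p is F, Box not p is T. ✓
2: Diamond p is F, Box not p is T. ✓
3: Diamond p is F, Box not p is T. ✓
4: Diamond p is F, Box not p is T. ✓
5: Diamond p is T, Box not p is F. ✗
6: Diamond p is F, Box not p is T. ✓
Satisfying worlds: {1, 2, 3, 4, 6}.
So Diamond p -> Box not p fails at the other 1 world.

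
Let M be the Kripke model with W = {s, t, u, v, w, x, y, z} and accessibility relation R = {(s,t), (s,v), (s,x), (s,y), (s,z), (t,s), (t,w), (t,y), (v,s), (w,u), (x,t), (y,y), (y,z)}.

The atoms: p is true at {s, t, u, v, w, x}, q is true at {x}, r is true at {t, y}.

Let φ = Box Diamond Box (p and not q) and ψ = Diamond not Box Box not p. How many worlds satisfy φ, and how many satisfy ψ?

For Box Diamond Box (p and not q):
s: successors {t, v, x, y, z}; Diamond Box (p and not q) there: t:T, v:F, x:F, y:T, z:F. ✗
t: successors {s, w, y}; Diamond Box (p and not q) there: s:T, w:T, y:T. ✓
u: no successors, so Box Diamond Box (p and not q) holds vacuously. ✓
v: successors {s}; Diamond Box (p and not q) there: s:T. ✓
w: successors {u}; Diamond Box (p and not q) there: u:F. ✗
x: successors {t}; Diamond Box (p and not q) there: t:T. ✓
y: successors {y, z}; Diamond Box (p and not q) there: y:T, z:F. ✗
z: no successors, so Box Diamond Box (p and not q) holds vacuously. ✓
— 5 worlds.
For Diamond not Box Box not p:
s: successors {t, v, x, y, z}; not Box Box not p there: t:T, v:T, x:T, y:F, z:F. ✓
t: successors {s, w, y}; not Box Box not p there: s:T, w:F, y:F. ✓
u: no successors, so Diamond not Box Box not p fails. ✗
v: successors {s}; not Box Box not p there: s:T. ✓
w: successors {u}; not Box Box not p there: u:F. ✗
x: successors {t}; not Box Box not p there: t:T. ✓
y: successors {y, z}; not Box Box not p there: y:F, z:F. ✗
z: no successors, so Diamond not Box Box not p fails. ✗
— 4 worlds.

5 and 4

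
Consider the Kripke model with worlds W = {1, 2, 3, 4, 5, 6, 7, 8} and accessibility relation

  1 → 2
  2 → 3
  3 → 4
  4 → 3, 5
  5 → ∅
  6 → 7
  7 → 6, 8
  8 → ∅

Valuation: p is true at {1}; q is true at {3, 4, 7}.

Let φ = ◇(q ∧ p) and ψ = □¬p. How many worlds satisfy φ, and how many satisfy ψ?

0 and 8

For ◇(q ∧ p):
1: successors {2}; q ∧ p there: 2:F. ✗
2: successors {3}; q ∧ p there: 3:F. ✗
3: successors {4}; q ∧ p there: 4:F. ✗
4: successors {3, 5}; q ∧ p there: 3:F, 5:F. ✗
5: no successors, so ◇(q ∧ p) fails. ✗
6: successors {7}; q ∧ p there: 7:F. ✗
7: successors {6, 8}; q ∧ p there: 6:F, 8:F. ✗
8: no successors, so ◇(q ∧ p) fails. ✗
— 0 worlds.
For □¬p:
1: successors {2}; ¬p there: 2:T. ✓
2: successors {3}; ¬p there: 3:T. ✓
3: successors {4}; ¬p there: 4:T. ✓
4: successors {3, 5}; ¬p there: 3:T, 5:T. ✓
5: no successors, so □¬p holds vacuously. ✓
6: successors {7}; ¬p there: 7:T. ✓
7: successors {6, 8}; ¬p there: 6:T, 8:T. ✓
8: no successors, so □¬p holds vacuously. ✓
— 8 worlds.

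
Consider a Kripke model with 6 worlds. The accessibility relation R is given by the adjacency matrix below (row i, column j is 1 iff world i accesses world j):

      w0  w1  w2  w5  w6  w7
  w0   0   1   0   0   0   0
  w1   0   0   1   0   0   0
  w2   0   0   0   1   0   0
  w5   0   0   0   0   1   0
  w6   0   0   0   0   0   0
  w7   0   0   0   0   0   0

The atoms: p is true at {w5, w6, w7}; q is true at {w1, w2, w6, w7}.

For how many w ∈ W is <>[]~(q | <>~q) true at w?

w0: successors {w1}; []~(q | <>~q) there: w1:F. ✗
w1: successors {w2}; []~(q | <>~q) there: w2:T. ✓
w2: successors {w5}; []~(q | <>~q) there: w5:F. ✗
w5: successors {w6}; []~(q | <>~q) there: w6:T. ✓
w6: no successors, so <>[]~(q | <>~q) fails. ✗
w7: no successors, so <>[]~(q | <>~q) fails. ✗
Satisfying worlds: {w1, w5}.

2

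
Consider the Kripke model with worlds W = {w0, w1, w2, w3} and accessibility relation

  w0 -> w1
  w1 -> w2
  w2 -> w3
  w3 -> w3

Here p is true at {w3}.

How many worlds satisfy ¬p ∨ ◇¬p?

w0: ¬p is T, ◇¬p is T. ✓
w1: ¬p is T, ◇¬p is T. ✓
w2: ¬p is T, ◇¬p is F. ✓
w3: ¬p is F, ◇¬p is F. ✗
Satisfying worlds: {w0, w1, w2}.

3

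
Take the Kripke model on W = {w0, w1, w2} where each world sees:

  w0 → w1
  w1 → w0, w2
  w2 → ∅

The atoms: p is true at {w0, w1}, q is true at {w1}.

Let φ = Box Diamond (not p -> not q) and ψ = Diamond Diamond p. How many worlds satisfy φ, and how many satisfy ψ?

2 and 2

For Box Diamond (not p -> not q):
w0: successors {w1}; Diamond (not p -> not q) there: w1:T. ✓
w1: successors {w0, w2}; Diamond (not p -> not q) there: w0:T, w2:F. ✗
w2: no successors, so Box Diamond (not p -> not q) holds vacuously. ✓
— 2 worlds.
For Diamond Diamond p:
w0: successors {w1}; Diamond p there: w1:T. ✓
w1: successors {w0, w2}; Diamond p there: w0:T, w2:F. ✓
w2: no successors, so Diamond Diamond p fails. ✗
— 2 worlds.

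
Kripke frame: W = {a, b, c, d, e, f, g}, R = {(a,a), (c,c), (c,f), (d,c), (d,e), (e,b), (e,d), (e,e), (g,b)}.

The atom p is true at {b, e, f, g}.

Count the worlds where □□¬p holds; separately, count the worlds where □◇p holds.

4 and 3

For □□¬p:
a: successors {a}; □¬p there: a:T. ✓
b: no successors, so □□¬p holds vacuously. ✓
c: successors {c, f}; □¬p there: c:F, f:T. ✗
d: successors {c, e}; □¬p there: c:F, e:F. ✗
e: successors {b, d, e}; □¬p there: b:T, d:F, e:F. ✗
f: no successors, so □□¬p holds vacuously. ✓
g: successors {b}; □¬p there: b:T. ✓
— 4 worlds.
For □◇p:
a: successors {a}; ◇p there: a:F. ✗
b: no successors, so □◇p holds vacuously. ✓
c: successors {c, f}; ◇p there: c:T, f:F. ✗
d: successors {c, e}; ◇p there: c:T, e:T. ✓
e: successors {b, d, e}; ◇p there: b:F, d:T, e:T. ✗
f: no successors, so □◇p holds vacuously. ✓
g: successors {b}; ◇p there: b:F. ✗
— 3 worlds.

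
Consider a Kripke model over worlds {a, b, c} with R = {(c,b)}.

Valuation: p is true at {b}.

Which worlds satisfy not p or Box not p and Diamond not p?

{a, c}

a: not p is T, Box not p and Diamond not p is F. ✓
b: not p is F, Box not p and Diamond not p is F. ✗
c: not p is T, Box not p and Diamond not p is F. ✓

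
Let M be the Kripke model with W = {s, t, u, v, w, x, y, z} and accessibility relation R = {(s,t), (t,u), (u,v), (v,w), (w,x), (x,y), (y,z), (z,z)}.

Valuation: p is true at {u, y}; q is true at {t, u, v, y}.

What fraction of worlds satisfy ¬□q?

1/2

s: □q is T. ✗
t: □q is T. ✗
u: □q is T. ✗
v: □q is F. ✓
w: □q is F. ✓
x: □q is T. ✗
y: □q is F. ✓
z: □q is F. ✓
That's 4 of 8 worlds, so 4/8 = 1/2.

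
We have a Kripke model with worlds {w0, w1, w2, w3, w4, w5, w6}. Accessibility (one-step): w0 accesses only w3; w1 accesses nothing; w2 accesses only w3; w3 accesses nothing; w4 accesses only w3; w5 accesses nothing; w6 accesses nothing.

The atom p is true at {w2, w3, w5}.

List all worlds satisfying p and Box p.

{w2, w3, w5}

w0: p is F, Box p is T. ✗
w1: p is F, Box p is T. ✗
w2: p is T, Box p is T. ✓
w3: p is T, Box p is T. ✓
w4: p is F, Box p is T. ✗
w5: p is T, Box p is T. ✓
w6: p is F, Box p is T. ✗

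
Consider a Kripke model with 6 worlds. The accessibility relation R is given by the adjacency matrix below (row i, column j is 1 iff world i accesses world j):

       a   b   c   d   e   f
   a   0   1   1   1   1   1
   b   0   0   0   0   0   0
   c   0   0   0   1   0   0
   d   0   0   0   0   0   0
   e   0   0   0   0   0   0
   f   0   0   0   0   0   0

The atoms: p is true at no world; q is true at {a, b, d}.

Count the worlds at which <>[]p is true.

2

a: successors {b, c, d, e, f}; []p there: b:T, c:F, d:T, e:T, f:T. ✓
b: no successors, so <>[]p fails. ✗
c: successors {d}; []p there: d:T. ✓
d: no successors, so <>[]p fails. ✗
e: no successors, so <>[]p fails. ✗
f: no successors, so <>[]p fails. ✗
Satisfying worlds: {a, c}.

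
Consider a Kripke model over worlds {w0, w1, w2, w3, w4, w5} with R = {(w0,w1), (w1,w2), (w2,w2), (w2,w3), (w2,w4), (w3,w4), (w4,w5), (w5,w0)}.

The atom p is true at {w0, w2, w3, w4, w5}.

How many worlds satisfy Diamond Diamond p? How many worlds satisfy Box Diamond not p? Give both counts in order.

For Diamond Diamond p:
w0: successors {w1}; Diamond p there: w1:T. ✓
w1: successors {w2}; Diamond p there: w2:T. ✓
w2: successors {w2, w3, w4}; Diamond p there: w2:T, w3:T, w4:T. ✓
w3: successors {w4}; Diamond p there: w4:T. ✓
w4: successors {w5}; Diamond p there: w5:T. ✓
w5: successors {w0}; Diamond p there: w0:F. ✗
— 5 worlds.
For Box Diamond not p:
w0: successors {w1}; Diamond not p there: w1:F. ✗
w1: successors {w2}; Diamond not p there: w2:F. ✗
w2: successors {w2, w3, w4}; Diamond not p there: w2:F, w3:F, w4:F. ✗
w3: successors {w4}; Diamond not p there: w4:F. ✗
w4: successors {w5}; Diamond not p there: w5:F. ✗
w5: successors {w0}; Diamond not p there: w0:T. ✓
— 1 world.

5 and 1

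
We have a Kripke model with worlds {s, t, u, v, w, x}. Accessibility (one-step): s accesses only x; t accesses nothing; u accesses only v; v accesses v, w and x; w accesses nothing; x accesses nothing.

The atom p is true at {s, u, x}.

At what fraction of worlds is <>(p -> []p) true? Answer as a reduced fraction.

s: successors {x}; p -> []p there: x:T. ✓
t: no successors, so <>(p -> []p) fails. ✗
u: successors {v}; p -> []p there: v:T. ✓
v: successors {v, w, x}; p -> []p there: v:T, w:T, x:T. ✓
w: no successors, so <>(p -> []p) fails. ✗
x: no successors, so <>(p -> []p) fails. ✗
That's 3 of 6 worlds, so 3/6 = 1/2.

1/2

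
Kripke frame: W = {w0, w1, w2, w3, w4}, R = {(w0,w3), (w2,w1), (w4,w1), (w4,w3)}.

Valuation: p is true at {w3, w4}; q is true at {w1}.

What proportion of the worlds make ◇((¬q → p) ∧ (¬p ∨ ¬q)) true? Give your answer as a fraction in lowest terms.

w0: successors {w3}; (¬q → p) ∧ (¬p ∨ ¬q) there: w3:T. ✓
w1: no successors, so ◇((¬q → p) ∧ (¬p ∨ ¬q)) fails. ✗
w2: successors {w1}; (¬q → p) ∧ (¬p ∨ ¬q) there: w1:T. ✓
w3: no successors, so ◇((¬q → p) ∧ (¬p ∨ ¬q)) fails. ✗
w4: successors {w1, w3}; (¬q → p) ∧ (¬p ∨ ¬q) there: w1:T, w3:T. ✓
That's 3 of 5 worlds, so 3/5.

3/5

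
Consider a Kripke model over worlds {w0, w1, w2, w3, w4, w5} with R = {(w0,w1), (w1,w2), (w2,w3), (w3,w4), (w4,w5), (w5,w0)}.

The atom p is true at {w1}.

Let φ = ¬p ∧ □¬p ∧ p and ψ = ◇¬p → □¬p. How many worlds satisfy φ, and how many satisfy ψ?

0 and 6

For ¬p ∧ □¬p ∧ p:
w0: ¬p ∧ □¬p is F, p is F. ✗
w1: ¬p ∧ □¬p is F, p is T. ✗
w2: ¬p ∧ □¬p is T, p is F. ✗
w3: ¬p ∧ □¬p is T, p is F. ✗
w4: ¬p ∧ □¬p is T, p is F. ✗
w5: ¬p ∧ □¬p is T, p is F. ✗
— 0 worlds.
For ◇¬p → □¬p:
w0: ◇¬p is F, □¬p is F. ✓
w1: ◇¬p is T, □¬p is T. ✓
w2: ◇¬p is T, □¬p is T. ✓
w3: ◇¬p is T, □¬p is T. ✓
w4: ◇¬p is T, □¬p is T. ✓
w5: ◇¬p is T, □¬p is T. ✓
— 6 worlds.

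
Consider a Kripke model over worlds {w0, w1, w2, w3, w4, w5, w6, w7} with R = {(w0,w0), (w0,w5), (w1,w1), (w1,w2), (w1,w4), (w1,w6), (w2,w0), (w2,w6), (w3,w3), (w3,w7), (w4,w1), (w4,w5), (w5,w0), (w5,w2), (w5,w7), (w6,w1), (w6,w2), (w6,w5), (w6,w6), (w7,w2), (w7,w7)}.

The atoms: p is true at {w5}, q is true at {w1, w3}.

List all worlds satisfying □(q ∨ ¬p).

w0: successors {w0, w5}; q ∨ ¬p there: w0:T, w5:F. ✗
w1: successors {w1, w2, w4, w6}; q ∨ ¬p there: w1:T, w2:T, w4:T, w6:T. ✓
w2: successors {w0, w6}; q ∨ ¬p there: w0:T, w6:T. ✓
w3: successors {w3, w7}; q ∨ ¬p there: w3:T, w7:T. ✓
w4: successors {w1, w5}; q ∨ ¬p there: w1:T, w5:F. ✗
w5: successors {w0, w2, w7}; q ∨ ¬p there: w0:T, w2:T, w7:T. ✓
w6: successors {w1, w2, w5, w6}; q ∨ ¬p there: w1:T, w2:T, w5:F, w6:T. ✗
w7: successors {w2, w7}; q ∨ ¬p there: w2:T, w7:T. ✓

{w1, w2, w3, w5, w7}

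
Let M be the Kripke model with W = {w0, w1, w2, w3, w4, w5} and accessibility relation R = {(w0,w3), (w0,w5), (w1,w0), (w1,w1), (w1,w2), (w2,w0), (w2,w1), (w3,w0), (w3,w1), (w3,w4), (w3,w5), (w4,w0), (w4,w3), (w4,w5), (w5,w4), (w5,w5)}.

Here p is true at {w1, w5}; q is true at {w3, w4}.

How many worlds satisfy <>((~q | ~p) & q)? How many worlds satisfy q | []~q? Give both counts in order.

For <>((~q | ~p) & q):
w0: successors {w3, w5}; (~q | ~p) & q there: w3:T, w5:F. ✓
w1: successors {w0, w1, w2}; (~q | ~p) & q there: w0:F, w1:F, w2:F. ✗
w2: successors {w0, w1}; (~q | ~p) & q there: w0:F, w1:F. ✗
w3: successors {w0, w1, w4, w5}; (~q | ~p) & q there: w0:F, w1:F, w4:T, w5:F. ✓
w4: successors {w0, w3, w5}; (~q | ~p) & q there: w0:F, w3:T, w5:F. ✓
w5: successors {w4, w5}; (~q | ~p) & q there: w4:T, w5:F. ✓
— 4 worlds.
For q | []~q:
w0: q is F, []~q is F. ✗
w1: q is F, []~q is T. ✓
w2: q is F, []~q is T. ✓
w3: q is T, []~q is F. ✓
w4: q is T, []~q is F. ✓
w5: q is F, []~q is F. ✗
— 4 worlds.

4 and 4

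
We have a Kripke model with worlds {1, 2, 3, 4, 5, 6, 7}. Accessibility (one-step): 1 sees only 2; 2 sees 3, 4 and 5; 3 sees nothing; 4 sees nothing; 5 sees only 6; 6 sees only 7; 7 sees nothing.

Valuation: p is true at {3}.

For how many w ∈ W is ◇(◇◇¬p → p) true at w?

1: successors {2}; ◇◇¬p → p there: 2:F. ✗
2: successors {3, 4, 5}; ◇◇¬p → p there: 3:T, 4:T, 5:F. ✓
3: no successors, so ◇(◇◇¬p → p) fails. ✗
4: no successors, so ◇(◇◇¬p → p) fails. ✗
5: successors {6}; ◇◇¬p → p there: 6:T. ✓
6: successors {7}; ◇◇¬p → p there: 7:T. ✓
7: no successors, so ◇(◇◇¬p → p) fails. ✗
Satisfying worlds: {2, 5, 6}.

3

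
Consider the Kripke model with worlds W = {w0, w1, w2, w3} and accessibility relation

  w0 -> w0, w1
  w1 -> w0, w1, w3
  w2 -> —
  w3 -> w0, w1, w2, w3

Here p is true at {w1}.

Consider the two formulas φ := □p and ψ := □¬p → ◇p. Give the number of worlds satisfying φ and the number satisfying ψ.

For □p:
w0: successors {w0, w1}; p there: w0:F, w1:T. ✗
w1: successors {w0, w1, w3}; p there: w0:F, w1:T, w3:F. ✗
w2: no successors, so □p holds vacuously. ✓
w3: successors {w0, w1, w2, w3}; p there: w0:F, w1:T, w2:F, w3:F. ✗
— 1 world.
For □¬p → ◇p:
w0: □¬p is F, ◇p is T. ✓
w1: □¬p is F, ◇p is T. ✓
w2: □¬p is T, ◇p is F. ✗
w3: □¬p is F, ◇p is T. ✓
— 3 worlds.

1 and 3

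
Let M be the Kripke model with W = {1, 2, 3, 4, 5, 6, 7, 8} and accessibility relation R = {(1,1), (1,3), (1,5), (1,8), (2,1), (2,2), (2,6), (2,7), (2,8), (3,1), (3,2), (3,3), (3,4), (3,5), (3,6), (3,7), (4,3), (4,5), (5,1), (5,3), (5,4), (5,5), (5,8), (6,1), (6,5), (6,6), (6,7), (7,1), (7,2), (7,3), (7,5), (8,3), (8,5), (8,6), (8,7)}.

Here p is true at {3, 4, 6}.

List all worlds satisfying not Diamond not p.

1: Diamond not p is T. ✗
2: Diamond not p is T. ✗
3: Diamond not p is T. ✗
4: Diamond not p is T. ✗
5: Diamond not p is T. ✗
6: Diamond not p is T. ✗
7: Diamond not p is T. ✗
8: Diamond not p is T. ✗

∅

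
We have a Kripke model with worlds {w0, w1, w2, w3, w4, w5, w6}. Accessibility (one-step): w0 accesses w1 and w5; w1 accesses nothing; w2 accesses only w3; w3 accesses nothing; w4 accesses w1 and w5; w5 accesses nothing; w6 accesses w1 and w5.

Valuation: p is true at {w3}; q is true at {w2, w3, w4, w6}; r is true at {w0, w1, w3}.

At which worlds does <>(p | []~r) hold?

{w0, w2, w4, w6}

w0: successors {w1, w5}; p | []~r there: w1:T, w5:T. ✓
w1: no successors, so <>(p | []~r) fails. ✗
w2: successors {w3}; p | []~r there: w3:T. ✓
w3: no successors, so <>(p | []~r) fails. ✗
w4: successors {w1, w5}; p | []~r there: w1:T, w5:T. ✓
w5: no successors, so <>(p | []~r) fails. ✗
w6: successors {w1, w5}; p | []~r there: w1:T, w5:T. ✓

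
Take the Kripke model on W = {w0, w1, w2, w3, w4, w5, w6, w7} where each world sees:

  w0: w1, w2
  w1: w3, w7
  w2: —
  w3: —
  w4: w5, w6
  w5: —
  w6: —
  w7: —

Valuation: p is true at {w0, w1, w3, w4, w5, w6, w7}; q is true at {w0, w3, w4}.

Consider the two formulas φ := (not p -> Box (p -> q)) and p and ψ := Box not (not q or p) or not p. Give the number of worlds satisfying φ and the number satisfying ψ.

7 and 5

For (not p -> Box (p -> q)) and p:
w0: not p -> Box (p -> q) is T, p is T. ✓
w1: not p -> Box (p -> q) is T, p is T. ✓
w2: not p -> Box (p -> q) is T, p is F. ✗
w3: not p -> Box (p -> q) is T, p is T. ✓
w4: not p -> Box (p -> q) is T, p is T. ✓
w5: not p -> Box (p -> q) is T, p is T. ✓
w6: not p -> Box (p -> q) is T, p is T. ✓
w7: not p -> Box (p -> q) is T, p is T. ✓
— 7 worlds.
For Box not (not q or p) or not p:
w0: Box not (not q or p) is F, not p is F. ✗
w1: Box not (not q or p) is F, not p is F. ✗
w2: Box not (not q or p) is T, not p is T. ✓
w3: Box not (not q or p) is T, not p is F. ✓
w4: Box not (not q or p) is F, not p is F. ✗
w5: Box not (not q or p) is T, not p is F. ✓
w6: Box not (not q or p) is T, not p is F. ✓
w7: Box not (not q or p) is T, not p is F. ✓
— 5 worlds.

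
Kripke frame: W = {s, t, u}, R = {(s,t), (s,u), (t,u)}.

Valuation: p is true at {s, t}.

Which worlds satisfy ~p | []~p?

s: ~p is F, []~p is F. ✗
t: ~p is F, []~p is T. ✓
u: ~p is T, []~p is T. ✓

{t, u}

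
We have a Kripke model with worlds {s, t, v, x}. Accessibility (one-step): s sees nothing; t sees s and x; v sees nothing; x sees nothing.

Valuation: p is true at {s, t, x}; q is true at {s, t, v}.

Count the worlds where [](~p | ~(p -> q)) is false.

s: no successors, so [](~p | ~(p -> q)) holds vacuously. ✓
t: successors {s, x}; ~p | ~(p -> q) there: s:F, x:T. ✗
v: no successors, so [](~p | ~(p -> q)) holds vacuously. ✓
x: no successors, so [](~p | ~(p -> q)) holds vacuously. ✓
Satisfying worlds: {s, v, x}.
So [](~p | ~(p -> q)) fails at the other 1 world.

1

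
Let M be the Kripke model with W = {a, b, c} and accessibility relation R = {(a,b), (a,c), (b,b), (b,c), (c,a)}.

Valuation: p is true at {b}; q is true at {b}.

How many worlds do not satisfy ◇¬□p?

0

a: successors {b, c}; ¬□p there: b:T, c:T. ✓
b: successors {b, c}; ¬□p there: b:T, c:T. ✓
c: successors {a}; ¬□p there: a:T. ✓
Satisfying worlds: {a, b, c}.
So ◇¬□p fails at the other 0 worlds.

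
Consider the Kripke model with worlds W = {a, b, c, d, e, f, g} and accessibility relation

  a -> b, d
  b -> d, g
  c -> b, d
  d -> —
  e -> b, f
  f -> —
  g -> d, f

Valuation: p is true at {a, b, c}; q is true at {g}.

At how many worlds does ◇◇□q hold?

4

a: successors {b, d}; ◇□q there: b:T, d:F. ✓
b: successors {d, g}; ◇□q there: d:F, g:T. ✓
c: successors {b, d}; ◇□q there: b:T, d:F. ✓
d: no successors, so ◇◇□q fails. ✗
e: successors {b, f}; ◇□q there: b:T, f:F. ✓
f: no successors, so ◇◇□q fails. ✗
g: successors {d, f}; ◇□q there: d:F, f:F. ✗
Satisfying worlds: {a, b, c, e}.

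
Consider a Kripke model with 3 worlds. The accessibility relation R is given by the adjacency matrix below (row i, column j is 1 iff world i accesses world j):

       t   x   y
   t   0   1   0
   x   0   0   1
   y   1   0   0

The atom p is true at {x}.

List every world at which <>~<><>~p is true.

{x}

t: successors {x}; ~<><>~p there: x:F. ✗
x: successors {y}; ~<><>~p there: y:T. ✓
y: successors {t}; ~<><>~p there: t:F. ✗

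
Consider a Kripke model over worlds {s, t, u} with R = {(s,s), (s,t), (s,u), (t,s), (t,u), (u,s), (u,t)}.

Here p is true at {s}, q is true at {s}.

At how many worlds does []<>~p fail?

0

s: successors {s, t, u}; <>~p there: s:T, t:T, u:T. ✓
t: successors {s, u}; <>~p there: s:T, u:T. ✓
u: successors {s, t}; <>~p there: s:T, t:T. ✓
Satisfying worlds: {s, t, u}.
So []<>~p fails at the other 0 worlds.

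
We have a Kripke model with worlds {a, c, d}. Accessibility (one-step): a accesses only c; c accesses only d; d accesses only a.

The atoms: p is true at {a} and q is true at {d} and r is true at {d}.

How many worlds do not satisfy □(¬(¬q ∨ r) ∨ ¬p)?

a: successors {c}; ¬(¬q ∨ r) ∨ ¬p there: c:T. ✓
c: successors {d}; ¬(¬q ∨ r) ∨ ¬p there: d:T. ✓
d: successors {a}; ¬(¬q ∨ r) ∨ ¬p there: a:F. ✗
Satisfying worlds: {a, c}.
So □(¬(¬q ∨ r) ∨ ¬p) fails at the other 1 world.

1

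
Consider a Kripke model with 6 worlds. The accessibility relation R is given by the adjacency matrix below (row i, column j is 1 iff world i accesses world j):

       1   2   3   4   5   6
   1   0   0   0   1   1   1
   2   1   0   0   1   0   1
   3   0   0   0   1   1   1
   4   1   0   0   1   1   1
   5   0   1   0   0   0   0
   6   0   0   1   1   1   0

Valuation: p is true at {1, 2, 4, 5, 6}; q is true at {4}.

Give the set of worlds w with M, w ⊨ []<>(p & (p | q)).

1: successors {4, 5, 6}; <>(p & (p | q)) there: 4:T, 5:T, 6:T. ✓
2: successors {1, 4, 6}; <>(p & (p | q)) there: 1:T, 4:T, 6:T. ✓
3: successors {4, 5, 6}; <>(p & (p | q)) there: 4:T, 5:T, 6:T. ✓
4: successors {1, 4, 5, 6}; <>(p & (p | q)) there: 1:T, 4:T, 5:T, 6:T. ✓
5: successors {2}; <>(p & (p | q)) there: 2:T. ✓
6: successors {3, 4, 5}; <>(p & (p | q)) there: 3:T, 4:T, 5:T. ✓

{1, 2, 3, 4, 5, 6}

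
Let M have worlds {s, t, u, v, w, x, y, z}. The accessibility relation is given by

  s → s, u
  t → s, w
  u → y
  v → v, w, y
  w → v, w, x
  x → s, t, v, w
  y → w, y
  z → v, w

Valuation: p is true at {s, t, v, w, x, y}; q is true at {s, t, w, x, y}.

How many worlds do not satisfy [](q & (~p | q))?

5

s: successors {s, u}; q & (~p | q) there: s:T, u:F. ✗
t: successors {s, w}; q & (~p | q) there: s:T, w:T. ✓
u: successors {y}; q & (~p | q) there: y:T. ✓
v: successors {v, w, y}; q & (~p | q) there: v:F, w:T, y:T. ✗
w: successors {v, w, x}; q & (~p | q) there: v:F, w:T, x:T. ✗
x: successors {s, t, v, w}; q & (~p | q) there: s:T, t:T, v:F, w:T. ✗
y: successors {w, y}; q & (~p | q) there: w:T, y:T. ✓
z: successors {v, w}; q & (~p | q) there: v:F, w:T. ✗
Satisfying worlds: {t, u, y}.
So [](q & (~p | q)) fails at the other 5 worlds.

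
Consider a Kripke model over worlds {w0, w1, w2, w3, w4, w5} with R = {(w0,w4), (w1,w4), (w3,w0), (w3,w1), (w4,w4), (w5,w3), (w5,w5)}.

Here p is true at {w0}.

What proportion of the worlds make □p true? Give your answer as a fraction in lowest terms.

1/6

w0: successors {w4}; p there: w4:F. ✗
w1: successors {w4}; p there: w4:F. ✗
w2: no successors, so □p holds vacuously. ✓
w3: successors {w0, w1}; p there: w0:T, w1:F. ✗
w4: successors {w4}; p there: w4:F. ✗
w5: successors {w3, w5}; p there: w3:F, w5:F. ✗
That's 1 of 6 worlds, so 1/6.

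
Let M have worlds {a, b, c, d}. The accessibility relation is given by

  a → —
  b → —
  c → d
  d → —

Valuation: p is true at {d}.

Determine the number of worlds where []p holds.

a: no successors, so []p holds vacuously. ✓
b: no successors, so []p holds vacuously. ✓
c: successors {d}; p there: d:T. ✓
d: no successors, so []p holds vacuously. ✓
Satisfying worlds: {a, b, c, d}.

4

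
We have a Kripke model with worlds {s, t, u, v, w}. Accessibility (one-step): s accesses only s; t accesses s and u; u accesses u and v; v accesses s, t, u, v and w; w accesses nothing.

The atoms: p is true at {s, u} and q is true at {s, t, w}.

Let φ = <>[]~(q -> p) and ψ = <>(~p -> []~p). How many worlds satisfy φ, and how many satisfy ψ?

For <>[]~(q -> p):
s: successors {s}; []~(q -> p) there: s:F. ✗
t: successors {s, u}; []~(q -> p) there: s:F, u:F. ✗
u: successors {u, v}; []~(q -> p) there: u:F, v:F. ✗
v: successors {s, t, u, v, w}; []~(q -> p) there: s:F, t:F, u:F, v:F, w:T. ✓
w: no successors, so <>[]~(q -> p) fails. ✗
— 1 world.
For <>(~p -> []~p):
s: successors {s}; ~p -> []~p there: s:T. ✓
t: successors {s, u}; ~p -> []~p there: s:T, u:T. ✓
u: successors {u, v}; ~p -> []~p there: u:T, v:F. ✓
v: successors {s, t, u, v, w}; ~p -> []~p there: s:T, t:F, u:T, v:F, w:T. ✓
w: no successors, so <>(~p -> []~p) fails. ✗
— 4 worlds.

1 and 4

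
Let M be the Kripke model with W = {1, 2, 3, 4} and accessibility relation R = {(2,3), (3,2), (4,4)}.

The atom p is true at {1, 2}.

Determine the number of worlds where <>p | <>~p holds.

1: <>p is F, <>~p is F. ✗
2: <>p is F, <>~p is T. ✓
3: <>p is T, <>~p is F. ✓
4: <>p is F, <>~p is T. ✓
Satisfying worlds: {2, 3, 4}.

3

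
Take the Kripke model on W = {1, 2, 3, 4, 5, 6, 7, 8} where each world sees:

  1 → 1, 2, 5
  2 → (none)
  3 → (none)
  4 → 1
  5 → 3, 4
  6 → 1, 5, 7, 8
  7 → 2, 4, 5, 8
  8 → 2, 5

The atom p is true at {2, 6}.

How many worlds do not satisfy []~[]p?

1: successors {1, 2, 5}; ~[]p there: 1:T, 2:F, 5:T. ✗
2: no successors, so []~[]p holds vacuously. ✓
3: no successors, so []~[]p holds vacuously. ✓
4: successors {1}; ~[]p there: 1:T. ✓
5: successors {3, 4}; ~[]p there: 3:F, 4:T. ✗
6: successors {1, 5, 7, 8}; ~[]p there: 1:T, 5:T, 7:T, 8:T. ✓
7: successors {2, 4, 5, 8}; ~[]p there: 2:F, 4:T, 5:T, 8:T. ✗
8: successors {2, 5}; ~[]p there: 2:F, 5:T. ✗
Satisfying worlds: {2, 3, 4, 6}.
So []~[]p fails at the other 4 worlds.

4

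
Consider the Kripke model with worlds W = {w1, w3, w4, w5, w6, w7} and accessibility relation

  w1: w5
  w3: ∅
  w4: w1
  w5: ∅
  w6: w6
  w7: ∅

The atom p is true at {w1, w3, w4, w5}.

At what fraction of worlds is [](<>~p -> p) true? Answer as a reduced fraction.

5/6

w1: successors {w5}; <>~p -> p there: w5:T. ✓
w3: no successors, so [](<>~p -> p) holds vacuously. ✓
w4: successors {w1}; <>~p -> p there: w1:T. ✓
w5: no successors, so [](<>~p -> p) holds vacuously. ✓
w6: successors {w6}; <>~p -> p there: w6:F. ✗
w7: no successors, so [](<>~p -> p) holds vacuously. ✓
That's 5 of 6 worlds, so 5/6.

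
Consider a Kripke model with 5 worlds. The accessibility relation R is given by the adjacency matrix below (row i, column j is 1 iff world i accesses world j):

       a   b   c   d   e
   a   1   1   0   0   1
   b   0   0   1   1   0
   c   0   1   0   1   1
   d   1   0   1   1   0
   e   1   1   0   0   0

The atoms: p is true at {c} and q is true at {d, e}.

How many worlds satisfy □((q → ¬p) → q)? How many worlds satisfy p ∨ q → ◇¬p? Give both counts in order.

For □((q → ¬p) → q):
a: successors {a, b, e}; (q → ¬p) → q there: a:F, b:F, e:T. ✗
b: successors {c, d}; (q → ¬p) → q there: c:F, d:T. ✗
c: successors {b, d, e}; (q → ¬p) → q there: b:F, d:T, e:T. ✗
d: successors {a, c, d}; (q → ¬p) → q there: a:F, c:F, d:T. ✗
e: successors {a, b}; (q → ¬p) → q there: a:F, b:F. ✗
— 0 worlds.
For p ∨ q → ◇¬p:
a: p ∨ q is F, ◇¬p is T. ✓
b: p ∨ q is F, ◇¬p is T. ✓
c: p ∨ q is T, ◇¬p is T. ✓
d: p ∨ q is T, ◇¬p is T. ✓
e: p ∨ q is T, ◇¬p is T. ✓
— 5 worlds.

0 and 5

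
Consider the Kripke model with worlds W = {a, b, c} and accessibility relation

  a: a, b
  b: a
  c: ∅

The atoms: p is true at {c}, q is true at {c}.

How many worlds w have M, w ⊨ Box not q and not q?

a: Box not q is T, not q is T. ✓
b: Box not q is T, not q is T. ✓
c: Box not q is T, not q is F. ✗
Satisfying worlds: {a, b}.

2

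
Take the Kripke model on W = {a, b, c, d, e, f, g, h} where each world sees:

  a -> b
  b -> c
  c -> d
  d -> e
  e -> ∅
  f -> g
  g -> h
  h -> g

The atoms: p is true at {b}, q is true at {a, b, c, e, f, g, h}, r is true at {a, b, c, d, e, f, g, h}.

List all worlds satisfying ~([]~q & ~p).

a: []~q & ~p is F. ✓
b: []~q & ~p is F. ✓
c: []~q & ~p is T. ✗
d: []~q & ~p is F. ✓
e: []~q & ~p is T. ✗
f: []~q & ~p is F. ✓
g: []~q & ~p is F. ✓
h: []~q & ~p is F. ✓

{a, b, d, f, g, h}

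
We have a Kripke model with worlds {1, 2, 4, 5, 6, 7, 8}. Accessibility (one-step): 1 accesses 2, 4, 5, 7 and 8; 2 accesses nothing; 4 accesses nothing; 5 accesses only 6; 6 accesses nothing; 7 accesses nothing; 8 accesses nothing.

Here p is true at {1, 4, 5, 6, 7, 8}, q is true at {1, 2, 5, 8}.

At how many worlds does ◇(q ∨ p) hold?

1: successors {2, 4, 5, 7, 8}; q ∨ p there: 2:T, 4:T, 5:T, 7:T, 8:T. ✓
2: no successors, so ◇(q ∨ p) fails. ✗
4: no successors, so ◇(q ∨ p) fails. ✗
5: successors {6}; q ∨ p there: 6:T. ✓
6: no successors, so ◇(q ∨ p) fails. ✗
7: no successors, so ◇(q ∨ p) fails. ✗
8: no successors, so ◇(q ∨ p) fails. ✗
Satisfying worlds: {1, 5}.

2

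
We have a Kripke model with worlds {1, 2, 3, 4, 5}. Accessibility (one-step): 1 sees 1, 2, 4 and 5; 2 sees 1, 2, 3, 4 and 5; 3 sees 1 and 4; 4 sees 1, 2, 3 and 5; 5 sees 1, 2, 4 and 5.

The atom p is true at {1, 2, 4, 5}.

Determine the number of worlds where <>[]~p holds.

1: successors {1, 2, 4, 5}; []~p there: 1:F, 2:F, 4:F, 5:F. ✗
2: successors {1, 2, 3, 4, 5}; []~p there: 1:F, 2:F, 3:F, 4:F, 5:F. ✗
3: successors {1, 4}; []~p there: 1:F, 4:F. ✗
4: successors {1, 2, 3, 5}; []~p there: 1:F, 2:F, 3:F, 5:F. ✗
5: successors {1, 2, 4, 5}; []~p there: 1:F, 2:F, 4:F, 5:F. ✗
Satisfying worlds: ∅.

0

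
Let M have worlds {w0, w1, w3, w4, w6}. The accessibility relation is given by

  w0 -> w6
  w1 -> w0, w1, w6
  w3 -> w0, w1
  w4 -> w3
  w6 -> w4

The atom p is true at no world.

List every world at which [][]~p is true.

w0: successors {w6}; []~p there: w6:T. ✓
w1: successors {w0, w1, w6}; []~p there: w0:T, w1:T, w6:T. ✓
w3: successors {w0, w1}; []~p there: w0:T, w1:T. ✓
w4: successors {w3}; []~p there: w3:T. ✓
w6: successors {w4}; []~p there: w4:T. ✓

{w0, w1, w3, w4, w6}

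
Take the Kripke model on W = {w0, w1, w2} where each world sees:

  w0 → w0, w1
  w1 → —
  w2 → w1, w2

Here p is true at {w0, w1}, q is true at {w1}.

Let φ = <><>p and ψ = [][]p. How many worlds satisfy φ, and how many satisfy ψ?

For <><>p:
w0: successors {w0, w1}; <>p there: w0:T, w1:F. ✓
w1: no successors, so <><>p fails. ✗
w2: successors {w1, w2}; <>p there: w1:F, w2:T. ✓
— 2 worlds.
For [][]p:
w0: successors {w0, w1}; []p there: w0:T, w1:T. ✓
w1: no successors, so [][]p holds vacuously. ✓
w2: successors {w1, w2}; []p there: w1:T, w2:F. ✗
— 2 worlds.

2 and 2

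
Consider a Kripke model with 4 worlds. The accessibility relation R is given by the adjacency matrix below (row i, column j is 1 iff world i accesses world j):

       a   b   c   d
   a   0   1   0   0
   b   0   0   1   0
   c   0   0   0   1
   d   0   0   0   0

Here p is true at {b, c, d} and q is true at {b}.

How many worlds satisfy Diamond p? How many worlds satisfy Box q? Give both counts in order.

For Diamond p:
a: successors {b}; p there: b:T. ✓
b: successors {c}; p there: c:T. ✓
c: successors {d}; p there: d:T. ✓
d: no successors, so Diamond p fails. ✗
— 3 worlds.
For Box q:
a: successors {b}; q there: b:T. ✓
b: successors {c}; q there: c:F. ✗
c: successors {d}; q there: d:F. ✗
d: no successors, so Box q holds vacuously. ✓
— 2 worlds.

3 and 2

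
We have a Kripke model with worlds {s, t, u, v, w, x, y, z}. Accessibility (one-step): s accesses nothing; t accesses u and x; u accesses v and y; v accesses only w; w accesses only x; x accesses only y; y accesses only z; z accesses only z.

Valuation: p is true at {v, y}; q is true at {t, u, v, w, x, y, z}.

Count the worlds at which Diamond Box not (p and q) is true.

s: no successors, so Diamond Box not (p and q) fails. ✗
t: successors {u, x}; Box not (p and q) there: u:F, x:F. ✗
u: successors {v, y}; Box not (p and q) there: v:T, y:T. ✓
v: successors {w}; Box not (p and q) there: w:T. ✓
w: successors {x}; Box not (p and q) there: x:F. ✗
x: successors {y}; Box not (p and q) there: y:T. ✓
y: successors {z}; Box not (p and q) there: z:T. ✓
z: successors {z}; Box not (p and q) there: z:T. ✓
Satisfying worlds: {u, v, x, y, z}.

5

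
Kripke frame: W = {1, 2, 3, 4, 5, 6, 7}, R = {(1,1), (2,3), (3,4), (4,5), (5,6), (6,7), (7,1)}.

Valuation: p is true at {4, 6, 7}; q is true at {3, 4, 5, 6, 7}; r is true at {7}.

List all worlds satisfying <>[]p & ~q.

{2}

1: <>[]p is F, ~q is T. ✗
2: <>[]p is T, ~q is T. ✓
3: <>[]p is F, ~q is F. ✗
4: <>[]p is T, ~q is F. ✗
5: <>[]p is T, ~q is F. ✗
6: <>[]p is F, ~q is F. ✗
7: <>[]p is F, ~q is F. ✗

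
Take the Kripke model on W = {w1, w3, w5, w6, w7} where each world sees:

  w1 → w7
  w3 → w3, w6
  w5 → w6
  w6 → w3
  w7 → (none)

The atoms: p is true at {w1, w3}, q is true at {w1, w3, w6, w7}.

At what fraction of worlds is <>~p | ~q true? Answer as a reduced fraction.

3/5

w1: <>~p is T, ~q is F. ✓
w3: <>~p is T, ~q is F. ✓
w5: <>~p is T, ~q is T. ✓
w6: <>~p is F, ~q is F. ✗
w7: <>~p is F, ~q is F. ✗
That's 3 of 5 worlds, so 3/5.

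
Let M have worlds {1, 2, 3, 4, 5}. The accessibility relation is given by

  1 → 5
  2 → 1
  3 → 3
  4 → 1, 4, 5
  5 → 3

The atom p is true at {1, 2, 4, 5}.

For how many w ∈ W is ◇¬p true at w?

1: successors {5}; ¬p there: 5:F. ✗
2: successors {1}; ¬p there: 1:F. ✗
3: successors {3}; ¬p there: 3:T. ✓
4: successors {1, 4, 5}; ¬p there: 1:F, 4:F, 5:F. ✗
5: successors {3}; ¬p there: 3:T. ✓
Satisfying worlds: {3, 5}.

2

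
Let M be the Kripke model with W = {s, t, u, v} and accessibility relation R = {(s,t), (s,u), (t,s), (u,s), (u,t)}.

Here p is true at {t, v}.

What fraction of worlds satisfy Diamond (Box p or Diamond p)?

3/4

s: successors {t, u}; Box p or Diamond p there: t:F, u:T. ✓
t: successors {s}; Box p or Diamond p there: s:T. ✓
u: successors {s, t}; Box p or Diamond p there: s:T, t:F. ✓
v: no successors, so Diamond (Box p or Diamond p) fails. ✗
That's 3 of 4 worlds, so 3/4.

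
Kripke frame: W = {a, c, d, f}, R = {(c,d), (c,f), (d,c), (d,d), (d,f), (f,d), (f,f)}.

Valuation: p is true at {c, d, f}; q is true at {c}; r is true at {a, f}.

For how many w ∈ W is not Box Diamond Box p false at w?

4

a: Box Diamond Box p is T. ✗
c: Box Diamond Box p is T. ✗
d: Box Diamond Box p is T. ✗
f: Box Diamond Box p is T. ✗
Satisfying worlds: ∅.
So not Box Diamond Box p fails at the other 4 worlds.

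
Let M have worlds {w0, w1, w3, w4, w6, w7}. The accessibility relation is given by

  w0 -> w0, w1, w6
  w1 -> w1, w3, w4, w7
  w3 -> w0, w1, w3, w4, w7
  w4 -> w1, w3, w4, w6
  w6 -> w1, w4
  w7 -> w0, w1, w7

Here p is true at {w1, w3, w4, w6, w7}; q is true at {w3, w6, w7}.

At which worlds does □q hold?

w0: successors {w0, w1, w6}; q there: w0:F, w1:F, w6:T. ✗
w1: successors {w1, w3, w4, w7}; q there: w1:F, w3:T, w4:F, w7:T. ✗
w3: successors {w0, w1, w3, w4, w7}; q there: w0:F, w1:F, w3:T, w4:F, w7:T. ✗
w4: successors {w1, w3, w4, w6}; q there: w1:F, w3:T, w4:F, w6:T. ✗
w6: successors {w1, w4}; q there: w1:F, w4:F. ✗
w7: successors {w0, w1, w7}; q there: w0:F, w1:F, w7:T. ✗

∅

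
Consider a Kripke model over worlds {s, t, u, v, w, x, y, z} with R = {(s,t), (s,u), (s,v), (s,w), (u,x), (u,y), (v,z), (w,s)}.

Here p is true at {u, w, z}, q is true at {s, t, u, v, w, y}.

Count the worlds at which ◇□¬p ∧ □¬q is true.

s: ◇□¬p is T, □¬q is F. ✗
t: ◇□¬p is F, □¬q is T. ✗
u: ◇□¬p is T, □¬q is F. ✗
v: ◇□¬p is T, □¬q is T. ✓
w: ◇□¬p is F, □¬q is F. ✗
x: ◇□¬p is F, □¬q is T. ✗
y: ◇□¬p is F, □¬q is T. ✗
z: ◇□¬p is F, □¬q is T. ✗
Satisfying worlds: {v}.

1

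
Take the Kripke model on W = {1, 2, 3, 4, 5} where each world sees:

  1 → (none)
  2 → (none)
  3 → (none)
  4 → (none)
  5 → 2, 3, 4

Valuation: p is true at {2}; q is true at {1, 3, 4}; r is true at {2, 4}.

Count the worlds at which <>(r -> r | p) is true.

1: no successors, so <>(r -> r | p) fails. ✗
2: no successors, so <>(r -> r | p) fails. ✗
3: no successors, so <>(r -> r | p) fails. ✗
4: no successors, so <>(r -> r | p) fails. ✗
5: successors {2, 3, 4}; r -> r | p there: 2:T, 3:T, 4:T. ✓
Satisfying worlds: {5}.

1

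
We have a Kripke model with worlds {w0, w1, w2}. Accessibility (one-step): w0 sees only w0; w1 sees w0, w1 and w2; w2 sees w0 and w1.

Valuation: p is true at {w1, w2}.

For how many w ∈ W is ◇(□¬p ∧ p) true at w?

w0: successors {w0}; □¬p ∧ p there: w0:F. ✗
w1: successors {w0, w1, w2}; □¬p ∧ p there: w0:F, w1:F, w2:F. ✗
w2: successors {w0, w1}; □¬p ∧ p there: w0:F, w1:F. ✗
Satisfying worlds: ∅.

0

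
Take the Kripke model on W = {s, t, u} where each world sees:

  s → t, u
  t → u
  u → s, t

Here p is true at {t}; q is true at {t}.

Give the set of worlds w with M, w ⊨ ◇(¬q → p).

s: successors {t, u}; ¬q → p there: t:T, u:F. ✓
t: successors {u}; ¬q → p there: u:F. ✗
u: successors {s, t}; ¬q → p there: s:F, t:T. ✓

{s, u}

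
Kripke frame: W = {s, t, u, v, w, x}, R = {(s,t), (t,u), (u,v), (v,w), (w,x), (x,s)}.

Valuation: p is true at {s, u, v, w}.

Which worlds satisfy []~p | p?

s: []~p is T, p is T. ✓
t: []~p is F, p is F. ✗
u: []~p is F, p is T. ✓
v: []~p is F, p is T. ✓
w: []~p is T, p is T. ✓
x: []~p is F, p is F. ✗

{s, u, v, w}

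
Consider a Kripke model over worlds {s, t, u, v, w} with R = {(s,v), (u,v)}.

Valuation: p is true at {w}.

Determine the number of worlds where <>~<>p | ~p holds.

s: <>~<>p is T, ~p is T. ✓
t: <>~<>p is F, ~p is T. ✓
u: <>~<>p is T, ~p is T. ✓
v: <>~<>p is F, ~p is T. ✓
w: <>~<>p is F, ~p is F. ✗
Satisfying worlds: {s, t, u, v}.

4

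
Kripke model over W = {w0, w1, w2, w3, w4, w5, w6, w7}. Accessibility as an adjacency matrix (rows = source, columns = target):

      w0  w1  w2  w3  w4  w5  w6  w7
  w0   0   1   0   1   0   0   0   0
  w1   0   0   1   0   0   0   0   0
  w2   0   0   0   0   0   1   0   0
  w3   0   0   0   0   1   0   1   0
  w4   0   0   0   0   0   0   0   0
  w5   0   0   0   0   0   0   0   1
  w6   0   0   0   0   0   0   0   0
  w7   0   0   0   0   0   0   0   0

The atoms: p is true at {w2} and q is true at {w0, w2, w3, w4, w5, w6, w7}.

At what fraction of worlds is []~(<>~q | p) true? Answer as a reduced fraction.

w0: successors {w1, w3}; ~(<>~q | p) there: w1:T, w3:T. ✓
w1: successors {w2}; ~(<>~q | p) there: w2:F. ✗
w2: successors {w5}; ~(<>~q | p) there: w5:T. ✓
w3: successors {w4, w6}; ~(<>~q | p) there: w4:T, w6:T. ✓
w4: no successors, so []~(<>~q | p) holds vacuously. ✓
w5: successors {w7}; ~(<>~q | p) there: w7:T. ✓
w6: no successors, so []~(<>~q | p) holds vacuously. ✓
w7: no successors, so []~(<>~q | p) holds vacuously. ✓
That's 7 of 8 worlds, so 7/8.

7/8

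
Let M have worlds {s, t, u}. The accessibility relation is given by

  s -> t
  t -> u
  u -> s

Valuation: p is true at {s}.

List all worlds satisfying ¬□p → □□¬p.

{s, u}

s: ¬□p is T, □□¬p is T. ✓
t: ¬□p is T, □□¬p is F. ✗
u: ¬□p is F, □□¬p is T. ✓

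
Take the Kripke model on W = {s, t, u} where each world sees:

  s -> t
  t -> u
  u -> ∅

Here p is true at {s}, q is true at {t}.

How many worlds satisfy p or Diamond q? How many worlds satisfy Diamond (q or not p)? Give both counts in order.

For p or Diamond q:
s: p is T, Diamond q is T. ✓
t: p is F, Diamond q is F. ✗
u: p is F, Diamond q is F. ✗
— 1 world.
For Diamond (q or not p):
s: successors {t}; q or not p there: t:T. ✓
t: successors {u}; q or not p there: u:T. ✓
u: no successors, so Diamond (q or not p) fails. ✗
— 2 worlds.

1 and 2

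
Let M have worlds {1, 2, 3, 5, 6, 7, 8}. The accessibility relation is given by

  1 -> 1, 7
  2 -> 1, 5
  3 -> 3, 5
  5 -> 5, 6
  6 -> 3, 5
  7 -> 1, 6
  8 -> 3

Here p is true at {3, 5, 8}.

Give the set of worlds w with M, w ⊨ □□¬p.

1: successors {1, 7}; □¬p there: 1:T, 7:T. ✓
2: successors {1, 5}; □¬p there: 1:T, 5:F. ✗
3: successors {3, 5}; □¬p there: 3:F, 5:F. ✗
5: successors {5, 6}; □¬p there: 5:F, 6:F. ✗
6: successors {3, 5}; □¬p there: 3:F, 5:F. ✗
7: successors {1, 6}; □¬p there: 1:T, 6:F. ✗
8: successors {3}; □¬p there: 3:F. ✗

{1}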